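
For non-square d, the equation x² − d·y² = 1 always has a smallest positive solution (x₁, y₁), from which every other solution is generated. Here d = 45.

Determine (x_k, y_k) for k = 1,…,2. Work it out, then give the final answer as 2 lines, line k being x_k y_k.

√45 → a₀=6, period (1,2,2,2,1,12); ℓ=6 even so k=5
k=0  a_k=6  p_k/q_k = 6/1
…
k=4  a_k=2  p_k/q_k = 114/17
k=5  a_k=1  p_k/q_k = 161/24
(x₁, y₁) = (161, 24);  161² − 45·24² = 1 ✓
(x_2, y_2) = (161·161 + 45·24·24, 161·24 + 24·161) = (51841, 7728)

161 24
51841 7728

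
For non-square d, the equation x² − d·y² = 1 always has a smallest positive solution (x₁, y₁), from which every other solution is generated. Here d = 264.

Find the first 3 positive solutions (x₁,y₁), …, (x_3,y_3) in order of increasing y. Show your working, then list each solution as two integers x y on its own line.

[16; 4,32] for √264; ℓ=2 ⇒ convergent index 1
a_0=16:  p_0=16·1+0=16,  q_0=16·0+1=1
a_1=4:  p_1=4·16+1=65,  q_1=4·1+0=4
→ (65, 4).  Check: 65²=4225, 264·4²=4224, difference 1.
n=2: (65,4)∘(65,4) = (65·65+264·4·4, 65·4+4·65) = (8449,520)
n=3: (8449,520)∘(65,4) = (65·8449+264·4·520, 65·520+4·8449) = (1098305,67596)

65 4
8449 520
1098305 67596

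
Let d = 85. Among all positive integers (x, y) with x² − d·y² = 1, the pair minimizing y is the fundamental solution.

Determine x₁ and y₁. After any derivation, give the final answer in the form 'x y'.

√85 = [9; 4,1,1,4,18, …], period ℓ=5 (odd) → k=9
step 0: (9, 1)  from 9·(1,0) + (0,1)
step 1: (37, 4)  from 4·(9,1) + (1,0)
step 2: (46, 5)  from 1·(37,4) + (9,1)
step 3: (83, 9)  from 1·(46,5) + (37,4)
step 4: (378, 41)  from 4·(83,9) + (46,5)
step 5: (6887, 747)  from 18·(378,41) + (83,9)
step 6: (27926, 3029)  from 4·(6887,747) + (378,41)
step 7: (34813, 3776)  from 1·(27926,3029) + (6887,747)
step 8: (62739, 6805)  from 1·(34813,3776) + (27926,3029)
step 9: (285769, 30996)  from 4·(62739,6805) + (34813,3776)
fundamental: x₁=285769, y₁=30996  (since 81663921361 − 85·960752016 = 1)

285769 30996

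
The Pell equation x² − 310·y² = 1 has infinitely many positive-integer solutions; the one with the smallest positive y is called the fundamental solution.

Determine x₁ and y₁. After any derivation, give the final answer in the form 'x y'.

848719 48204

d=310: √d = [17; 1,1,1,1,5,…,1,1,34] (ℓ=16, even), read p_15/q_15
k=0  a_k=17  p_k/q_k = 17/1
k=1  a_k=1  p_k/q_k = 18/1
k=2  a_k=1  p_k/q_k = 35/2
k=3  a_k=1  p_k/q_k = 53/3
…
k=5  a_k=5  p_k/q_k = 493/28
k=6  a_k=3  p_k/q_k = 1567/89
k=7  a_k=1  p_k/q_k = 2060/117
k=8  a_k=2  p_k/q_k = 5687/323
…
k=10  a_k=3  p_k/q_k = 28928/1643
k=11  a_k=5  p_k/q_k = 152387/8655
k=12  a_k=1  p_k/q_k = 181315/10298
k=13  a_k=1  p_k/q_k = 333702/18953
k=14  a_k=1  p_k/q_k = 515017/29251
k=15  a_k=1  p_k/q_k = 848719/48204
fundamental: x₁=848719, y₁=48204  (since 720323940961 − 310·2323625616 = 1)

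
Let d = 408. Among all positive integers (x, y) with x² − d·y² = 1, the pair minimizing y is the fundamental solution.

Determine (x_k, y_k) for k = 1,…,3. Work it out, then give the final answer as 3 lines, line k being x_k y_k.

√408 = [20; 5,40, …], period ℓ=2 (even) → k=1
i=0: a=20 ⇒ p=20, q=1
i=1: a=5 ⇒ p=101, q=5
→ (101, 5).  Check: 101²=10201, 408·5²=10200, difference 1.
(101+5√408)^2 = 20401 + 1010√408
(101+5√408)^3 = 4120901 + 204015√408

101 5
20401 1010
4120901 204015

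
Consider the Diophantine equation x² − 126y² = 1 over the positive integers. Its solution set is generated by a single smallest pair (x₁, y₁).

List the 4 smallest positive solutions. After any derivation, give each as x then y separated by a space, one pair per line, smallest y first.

d=126: √d = [11; 4,2,4,22] (ℓ=4, even), read p_3/q_3
step 0: (11, 1)  from 11·(1,0) + (0,1)
…
step 2: (101, 9)  from 2·(45,4) + (11,1)
step 3: (449, 40)  from 4·(101,9) + (45,4)
(x₁, y₁) = (449, 40);  449² − 126·40² = 1 ✓
(x_2, y_2) = (449·449 + 126·40·40, 449·40 + 40·449) = (403201, 35920)
(x_3, y_3) = (449·403201 + 126·40·35920, 449·35920 + 40·403201) = (362074049, 32256120)
(x_4, y_4) = (449·362074049 + 126·40·32256120, 449·32256120 + 40·362074049) = (325142092801, 28965959840)

449 40
403201 35920
362074049 32256120
325142092801 28965959840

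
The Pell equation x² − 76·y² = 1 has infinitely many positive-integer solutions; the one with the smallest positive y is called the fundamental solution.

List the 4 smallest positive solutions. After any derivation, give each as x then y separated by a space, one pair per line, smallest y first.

√76 = [8; 1,2,1,1,5,4,5,1,1,2,1,16, …], period ℓ=12 (even) → k=11
i=0: a=8 ⇒ p=8, q=1
…
i=4: a=1 ⇒ p=61, q=7
…
i=8: a=1 ⇒ p=8866, q=1017
…
i=10: a=2 ⇒ p=41488, q=4759
i=11: a=1 ⇒ p=57799, q=6630
fundamental: x₁=57799, y₁=6630  (since 3340724401 − 76·43956900 = 1)
n=2: (57799,6630)∘(57799,6630) = (57799·57799+76·6630·6630, 57799·6630+6630·57799) = (6681448801,766414740)
n=3: (6681448801,766414740)∘(57799,6630) = (57799·6681448801+76·6630·766414740, 57799·766414740+6630·6681448801) = (772362118440199,88596011107890)
n=4: (772362118440199,88596011107890)∘(57799,6630) = (57799·772362118440199+76·6630·88596011107890, 57799·88596011107890+6630·772362118440199) = (89283516160768675201,10241521691283453480)

57799 6630
6681448801 766414740
772362118440199 88596011107890
89283516160768675201 10241521691283453480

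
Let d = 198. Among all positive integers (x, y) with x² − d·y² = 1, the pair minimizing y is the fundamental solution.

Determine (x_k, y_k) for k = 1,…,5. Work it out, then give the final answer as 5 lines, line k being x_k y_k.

[14; 14,28] for √198; ℓ=2 ⇒ convergent index 1
k=0  a_k=14  p_k/q_k = 14/1
k=1  a_k=14  p_k/q_k = 197/14
(x₁, y₁) = (197, 14);  197² − 198·14² = 1 ✓
(197+14√198)^2 = 77617 + 5516√198
(197+14√198)^3 = 30580901 + 2173290√198
(197+14√198)^4 = 12048797377 + 856270744√198
(197+14√198)^5 = 4747195585637 + 337368499846√198

197 14
77617 5516
30580901 2173290
12048797377 856270744
4747195585637 337368499846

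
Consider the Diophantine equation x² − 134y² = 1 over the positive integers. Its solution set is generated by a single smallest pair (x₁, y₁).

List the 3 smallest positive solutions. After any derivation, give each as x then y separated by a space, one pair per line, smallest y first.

145925 12606
42588211249 3679061100
12429369452874725 1073733982022394

√134 → a₀=11, period (1,1,2,1,3,…,1,1,22); ℓ=14 even so k=13
i=0: a=11 ⇒ p=11, q=1
…
i=3: a=2 ⇒ p=58, q=5
…
i=8: a=1 ⇒ p=4503, q=389
i=9: a=3 ⇒ p=17630, q=1523
i=10: a=1 ⇒ p=22133, q=1912
…
i=12: a=1 ⇒ p=84029, q=7259
i=13: a=1 ⇒ p=145925, q=12606
(x₁, y₁) = (145925, 12606);  145925² − 134·12606² = 1 ✓
n=2: (145925,12606)∘(145925,12606) = (145925·145925+134·12606·12606, 145925·12606+12606·145925) = (42588211249,3679061100)
n=3: (42588211249,3679061100)∘(145925,12606) = (145925·42588211249+134·12606·3679061100, 145925·3679061100+12606·42588211249) = (12429369452874725,1073733982022394)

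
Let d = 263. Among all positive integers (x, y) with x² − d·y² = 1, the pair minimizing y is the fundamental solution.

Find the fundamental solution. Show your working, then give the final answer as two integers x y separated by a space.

√263 → a₀=16, period (4,1,1,1,1,15,1,1,1,1,4,32); ℓ=12 even so k=11
i=0: a=16 ⇒ p=16, q=1
i=1: a=4 ⇒ p=65, q=4
i=2: a=1 ⇒ p=81, q=5
i=3: a=1 ⇒ p=146, q=9
i=4: a=1 ⇒ p=227, q=14
i=5: a=1 ⇒ p=373, q=23
i=6: a=15 ⇒ p=5822, q=359
i=7: a=1 ⇒ p=6195, q=382
i=8: a=1 ⇒ p=12017, q=741
i=9: a=1 ⇒ p=18212, q=1123
i=10: a=1 ⇒ p=30229, q=1864
i=11: a=4 ⇒ p=139128, q=8579
→ (139128, 8579).  Check: 139128²=19356600384, 263·8579²=19356600383, difference 1.

139128 8579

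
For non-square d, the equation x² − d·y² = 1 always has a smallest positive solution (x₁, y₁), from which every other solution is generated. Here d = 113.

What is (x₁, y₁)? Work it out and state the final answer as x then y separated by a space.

1204353 113296

d=113: √d = [10; 1,1,1,2,2,1,1,1,20] (ℓ=9, odd), read p_17/q_17
step 0: (10, 1)  from 10·(1,0) + (0,1)
…
step 2: (21, 2)  from 1·(11,1) + (10,1)
…
step 6: (287, 27)  from 1·(202,19) + (85,8)
…
step 8: (776, 73)  from 1·(489,46) + (287,27)
…
step 11: (32794, 3085)  from 1·(16785,1579) + (16009,1506)
step 12: (49579, 4664)  from 1·(32794,3085) + (16785,1579)
…
step 14: (313483, 29490)  from 2·(131952,12413) + (49579,4664)
…
step 16: (758918, 71393)  from 1·(445435,41903) + (313483,29490)
step 17: (1204353, 113296)  from 1·(758918,71393) + (445435,41903)
→ (1204353, 113296).  Check: 1204353²=1450466148609, 113·113296²=1450466148608, difference 1.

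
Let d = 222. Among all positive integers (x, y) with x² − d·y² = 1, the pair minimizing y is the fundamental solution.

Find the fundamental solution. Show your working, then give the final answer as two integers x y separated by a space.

149 10

√222 → a₀=14, period (1,8,1,28); ℓ=4 even so k=3
a_0=14:  p_0=14·1+0=14,  q_0=14·0+1=1
…
a_2=8:  p_2=8·15+14=134,  q_2=8·1+1=9
a_3=1:  p_3=1·134+15=149,  q_3=1·9+1=10
fundamental: x₁=149, y₁=10  (since 22201 − 222·100 = 1)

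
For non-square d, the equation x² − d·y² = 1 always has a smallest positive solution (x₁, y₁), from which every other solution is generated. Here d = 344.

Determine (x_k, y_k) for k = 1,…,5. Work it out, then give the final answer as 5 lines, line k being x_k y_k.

√344 → a₀=18, period (1,1,4,1,3,1,4,1,1,36); ℓ=10 even so k=9
i=0: a=18 ⇒ p=18, q=1
i=1: a=1 ⇒ p=19, q=1
i=2: a=1 ⇒ p=37, q=2
i=3: a=4 ⇒ p=167, q=9
i=4: a=1 ⇒ p=204, q=11
i=5: a=3 ⇒ p=779, q=42
i=6: a=1 ⇒ p=983, q=53
i=7: a=4 ⇒ p=4711, q=254
i=8: a=1 ⇒ p=5694, q=307
i=9: a=1 ⇒ p=10405, q=561
fundamental: x₁=10405, y₁=561  (since 108264025 − 344·314721 = 1)
(10405+561√344)^2 = 216528049 + 11674410√344
(10405+561√344)^3 = 4505948689285 + 242944471539√344
(10405+561√344)^4 = 93768792007492801 + 5055674441052180√344
(10405+561√344)^5 = 1951328557169976499525 + 105208584875351394261√344

10405 561
216528049 11674410
4505948689285 242944471539
93768792007492801 5055674441052180
1951328557169976499525 105208584875351394261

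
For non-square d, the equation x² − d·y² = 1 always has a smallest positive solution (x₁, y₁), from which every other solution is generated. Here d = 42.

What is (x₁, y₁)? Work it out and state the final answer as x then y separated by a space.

√42 → a₀=6, period (2,12); ℓ=2 even so k=1
a_0=6:  p_0=6·1+0=6,  q_0=6·0+1=1
a_1=2:  p_1=2·6+1=13,  q_1=2·1+0=2
(x₁, y₁) = (13, 2);  13² − 42·2² = 1 ✓

13 2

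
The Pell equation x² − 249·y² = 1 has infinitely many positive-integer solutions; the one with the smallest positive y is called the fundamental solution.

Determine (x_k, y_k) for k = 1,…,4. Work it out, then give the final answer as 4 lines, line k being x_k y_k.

√249 → a₀=15, period (1,3,1,1,5,…,3,1,30); ℓ=16 even so k=15
k=0  a_k=15  p_k/q_k = 15/1
k=1  a_k=1  p_k/q_k = 16/1
k=2  a_k=3  p_k/q_k = 63/4
k=3  a_k=1  p_k/q_k = 79/5
k=4  a_k=1  p_k/q_k = 142/9
k=5  a_k=5  p_k/q_k = 789/50
k=6  a_k=1  p_k/q_k = 931/59
…
k=9  a_k=3  p_k/q_k = 113835/7214
k=10  a_k=1  p_k/q_k = 150586/9543
k=11  a_k=5  p_k/q_k = 866765/54929
k=12  a_k=1  p_k/q_k = 1017351/64472
k=13  a_k=1  p_k/q_k = 1884116/119401
k=14  a_k=3  p_k/q_k = 6669699/422675
k=15  a_k=1  p_k/q_k = 8553815/542076
(x₁, y₁) = (8553815, 542076);  8553815² − 249·542076² = 1 ✓
(8553815+542076√249)^2 = 146335502108449 + 9273635639880√249
(8553815+542076√249)^3 = 2503453625935556812055 + 158649927281879742324√249
(8553815+542076√249)^4 = 42828158354663763449114371201 + 2714124255465295062538692240√249

8553815 542076
146335502108449 9273635639880
2503453625935556812055 158649927281879742324
42828158354663763449114371201 2714124255465295062538692240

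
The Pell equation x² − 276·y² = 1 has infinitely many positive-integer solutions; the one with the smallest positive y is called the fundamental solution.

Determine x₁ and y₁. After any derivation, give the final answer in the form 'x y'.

√276 → a₀=16, period (1,1,1,1,2,2,2,1,1,1,1,32); ℓ=12 even so k=11
i=0: a=16 ⇒ p=16, q=1
i=1: a=1 ⇒ p=17, q=1
i=2: a=1 ⇒ p=33, q=2
i=3: a=1 ⇒ p=50, q=3
…
i=5: a=2 ⇒ p=216, q=13
…
i=7: a=2 ⇒ p=1246, q=75
…
i=9: a=1 ⇒ p=3007, q=181
i=10: a=1 ⇒ p=4768, q=287
i=11: a=1 ⇒ p=7775, q=468
(x₁, y₁) = (7775, 468);  7775² − 276·468² = 1 ✓

7775 468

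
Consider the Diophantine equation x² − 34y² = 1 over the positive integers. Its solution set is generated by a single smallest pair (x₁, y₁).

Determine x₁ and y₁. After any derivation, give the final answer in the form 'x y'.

[5; 1,4,1,10] for √34; ℓ=4 ⇒ convergent index 3
k=0  a_k=5  p_k/q_k = 5/1
k=1  a_k=1  p_k/q_k = 6/1
k=2  a_k=4  p_k/q_k = 29/5
k=3  a_k=1  p_k/q_k = 35/6
fundamental: x₁=35, y₁=6  (since 1225 − 34·36 = 1)

35 6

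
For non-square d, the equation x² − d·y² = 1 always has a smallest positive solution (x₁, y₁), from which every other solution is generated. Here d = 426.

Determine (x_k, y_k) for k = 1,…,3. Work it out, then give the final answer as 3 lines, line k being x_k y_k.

88751 4300
15753480001 763258600
2796274207048751 135479928012900

√426 = [20; 1,1,1,3,2,6,2,3,1,1,1,40, …], period ℓ=12 (even) → k=11
a_0=20:  p_0=20·1+0=20,  q_0=20·0+1=1
a_1=1:  p_1=1·20+1=21,  q_1=1·1+0=1
a_2=1:  p_2=1·21+20=41,  q_2=1·1+1=2
a_3=1:  p_3=1·41+21=62,  q_3=1·2+1=3
…
a_6=6:  p_6=6·516+227=3323,  q_6=6·25+11=161
…
a_8=3:  p_8=3·7162+3323=24809,  q_8=3·347+161=1202
…
a_10=1:  p_10=1·31971+24809=56780,  q_10=1·1549+1202=2751
a_11=1:  p_11=1·56780+31971=88751,  q_11=1·2751+1549=4300
→ (88751, 4300).  Check: 88751²=7876740001, 426·4300²=7876740000, difference 1.
n=2: (88751,4300)∘(88751,4300) = (88751·88751+426·4300·4300, 88751·4300+4300·88751) = (15753480001,763258600)
n=3: (15753480001,763258600)∘(88751,4300) = (88751·15753480001+426·4300·763258600, 88751·763258600+4300·15753480001) = (2796274207048751,135479928012900)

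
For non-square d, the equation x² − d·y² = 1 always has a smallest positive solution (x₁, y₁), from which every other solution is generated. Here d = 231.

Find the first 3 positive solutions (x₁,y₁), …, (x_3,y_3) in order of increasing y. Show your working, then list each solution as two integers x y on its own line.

√231 = [15; 5,30, …], period ℓ=2 (even) → k=1
step 0: (15, 1)  from 15·(1,0) + (0,1)
step 1: (76, 5)  from 5·(15,1) + (1,0)
(x₁, y₁) = (76, 5);  76² − 231·5² = 1 ✓
k=2:  x_2 = 76·76+231·5·5 = 11551,  y_2 = 76·5+5·76 = 760
k=3:  x_3 = 76·11551+231·5·760 = 1755676,  y_3 = 76·760+5·11551 = 115515

76 5
11551 760
1755676 115515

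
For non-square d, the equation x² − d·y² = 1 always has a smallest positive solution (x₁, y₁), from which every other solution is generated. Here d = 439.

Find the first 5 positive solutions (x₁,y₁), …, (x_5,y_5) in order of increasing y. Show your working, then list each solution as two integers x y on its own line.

[20; 1,19,1,40] for √439; ℓ=4 ⇒ convergent index 3
step 0: (20, 1)  from 20·(1,0) + (0,1)
step 1: (21, 1)  from 1·(20,1) + (1,0)
step 2: (419, 20)  from 19·(21,1) + (20,1)
step 3: (440, 21)  from 1·(419,20) + (21,1)
→ (440, 21).  Check: 440²=193600, 439·21²=193599, difference 1.
(440+21√439)^2 = 387199 + 18480√439
(440+21√439)^3 = 340734680 + 16262379√439
(440+21√439)^4 = 299846131201 + 14310875040√439
(440+21√439)^5 = 263864254722200 + 12593553772821√439

440 21
387199 18480
340734680 16262379
299846131201 14310875040
263864254722200 12593553772821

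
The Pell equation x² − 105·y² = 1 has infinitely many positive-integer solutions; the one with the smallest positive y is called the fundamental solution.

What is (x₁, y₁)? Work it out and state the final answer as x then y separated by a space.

√105 = [10; 4,20, …], period ℓ=2 (even) → k=1
i=0: a=10 ⇒ p=10, q=1
i=1: a=4 ⇒ p=41, q=4
fundamental: x₁=41, y₁=4  (since 1681 − 105·16 = 1)

41 4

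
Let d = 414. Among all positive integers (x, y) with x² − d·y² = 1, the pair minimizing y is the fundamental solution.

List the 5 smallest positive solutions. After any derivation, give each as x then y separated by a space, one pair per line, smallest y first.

24335 1196
1184384449 58209320
57643991108495 2833047603204
2805533046066067201 137884426789729360
136545293294391499564175 6710835049023080347996

√414 → a₀=20, period (2,1,7,2,7,1,2,40); ℓ=8 even so k=7
k=0  a_k=20  p_k/q_k = 20/1
k=1  a_k=2  p_k/q_k = 41/2
…
k=3  a_k=7  p_k/q_k = 468/23
…
k=5  a_k=7  p_k/q_k = 7447/366
k=6  a_k=1  p_k/q_k = 8444/415
k=7  a_k=2  p_k/q_k = 24335/1196
fundamental: x₁=24335, y₁=1196  (since 592192225 − 414·1430416 = 1)
(24335+1196√414)^2 = 1184384449 + 58209320√414
(24335+1196√414)^3 = 57643991108495 + 2833047603204√414
(24335+1196√414)^4 = 2805533046066067201 + 137884426789729360√414
(24335+1196√414)^5 = 136545293294391499564175 + 6710835049023080347996√414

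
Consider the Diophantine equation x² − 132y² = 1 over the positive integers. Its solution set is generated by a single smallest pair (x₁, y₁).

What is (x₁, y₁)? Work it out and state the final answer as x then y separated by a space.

23 2

√132 = [11; 2,22, …], period ℓ=2 (even) → k=1
i=0: a=11 ⇒ p=11, q=1
i=1: a=2 ⇒ p=23, q=2
(x₁, y₁) = (23, 2);  23² − 132·2² = 1 ✓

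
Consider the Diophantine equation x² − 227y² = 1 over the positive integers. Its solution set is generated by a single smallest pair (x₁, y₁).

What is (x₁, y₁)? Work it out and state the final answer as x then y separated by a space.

226 15

√227 → a₀=15, period (15,30); ℓ=2 even so k=1
step 0: (15, 1)  from 15·(1,0) + (0,1)
step 1: (226, 15)  from 15·(15,1) + (1,0)
(x₁, y₁) = (226, 15);  226² − 227·15² = 1 ✓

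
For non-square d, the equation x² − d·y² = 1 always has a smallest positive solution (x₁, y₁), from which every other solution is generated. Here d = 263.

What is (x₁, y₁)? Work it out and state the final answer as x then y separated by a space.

139128 8579

√263 → a₀=16, period (4,1,1,1,1,15,1,1,1,1,4,32); ℓ=12 even so k=11
step 0: (16, 1)  from 16·(1,0) + (0,1)
…
step 2: (81, 5)  from 1·(65,4) + (16,1)
…
step 6: (5822, 359)  from 15·(373,23) + (227,14)
…
step 9: (18212, 1123)  from 1·(12017,741) + (6195,382)
step 10: (30229, 1864)  from 1·(18212,1123) + (12017,741)
step 11: (139128, 8579)  from 4·(30229,1864) + (18212,1123)
fundamental: x₁=139128, y₁=8579  (since 19356600384 − 263·73599241 = 1)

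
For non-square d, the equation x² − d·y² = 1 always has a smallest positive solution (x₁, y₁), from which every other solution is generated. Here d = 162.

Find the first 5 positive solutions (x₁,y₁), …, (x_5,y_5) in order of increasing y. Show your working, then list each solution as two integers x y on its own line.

19601 1540
768398401 60371080
30122754096401 2366667076620
1180872205318713601 92778082677286160
46292552162781456490001 3637086394748304967700

√162 → a₀=12, period (1,2,1,2,12,2,1,2,1,24); ℓ=10 even so k=9
a_0=12:  p_0=12·1+0=12,  q_0=12·0+1=1
a_1=1:  p_1=1·12+1=13,  q_1=1·1+0=1
…
a_5=12:  p_5=12·140+51=1731,  q_5=12·11+4=136
a_6=2:  p_6=2·1731+140=3602,  q_6=2·136+11=283
a_7=1:  p_7=1·3602+1731=5333,  q_7=1·283+136=419
a_8=2:  p_8=2·5333+3602=14268,  q_8=2·419+283=1121
a_9=1:  p_9=1·14268+5333=19601,  q_9=1·1121+419=1540
fundamental: x₁=19601, y₁=1540  (since 384199201 − 162·2371600 = 1)
(x_2, y_2) = (19601·19601 + 162·1540·1540, 19601·1540 + 1540·19601) = (768398401, 60371080)
(x_3, y_3) = (19601·768398401 + 162·1540·60371080, 19601·60371080 + 1540·768398401) = (30122754096401, 2366667076620)
(x_4, y_4) = (19601·30122754096401 + 162·1540·2366667076620, 19601·2366667076620 + 1540·30122754096401) = (1180872205318713601, 92778082677286160)
(x_5, y_5) = (19601·1180872205318713601 + 162·1540·92778082677286160, 19601·92778082677286160 + 1540·1180872205318713601) = (46292552162781456490001, 3637086394748304967700)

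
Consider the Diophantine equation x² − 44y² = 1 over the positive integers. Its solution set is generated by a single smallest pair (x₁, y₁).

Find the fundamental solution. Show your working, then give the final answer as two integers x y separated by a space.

199 30

[6; 1,1,1,2,1,1,1,12] for √44; ℓ=8 ⇒ convergent index 7
i=0: a=6 ⇒ p=6, q=1
i=1: a=1 ⇒ p=7, q=1
…
i=3: a=1 ⇒ p=20, q=3
i=4: a=2 ⇒ p=53, q=8
i=5: a=1 ⇒ p=73, q=11
i=6: a=1 ⇒ p=126, q=19
i=7: a=1 ⇒ p=199, q=30
fundamental: x₁=199, y₁=30  (since 39601 − 44·900 = 1)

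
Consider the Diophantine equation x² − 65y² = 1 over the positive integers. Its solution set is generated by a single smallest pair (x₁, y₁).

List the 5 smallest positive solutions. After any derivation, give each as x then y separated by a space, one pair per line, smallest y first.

d=65: √d = [8; 16] (ℓ=1, odd), read p_1/q_1
a_0=8:  p_0=8·1+0=8,  q_0=8·0+1=1
a_1=16:  p_1=16·8+1=129,  q_1=16·1+0=16
(x₁, y₁) = (129, 16);  129² − 65·16² = 1 ✓
(x_2, y_2) = (129·129 + 65·16·16, 129·16 + 16·129) = (33281, 4128)
(x_3, y_3) = (129·33281 + 65·16·4128, 129·4128 + 16·33281) = (8586369, 1065008)
(x_4, y_4) = (129·8586369 + 65·16·1065008, 129·1065008 + 16·8586369) = (2215249921, 274767936)
(x_5, y_5) = (129·2215249921 + 65·16·274767936, 129·274767936 + 16·2215249921) = (571525893249, 70889062480)

129 16
33281 4128
8586369 1065008
2215249921 274767936
571525893249 70889062480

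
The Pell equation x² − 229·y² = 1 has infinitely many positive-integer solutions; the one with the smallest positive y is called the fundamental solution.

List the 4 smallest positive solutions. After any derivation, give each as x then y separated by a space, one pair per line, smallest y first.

[15; 7,1,1,7,30] for √229; ℓ=5 ⇒ convergent index 9
step 0: (15, 1)  from 15·(1,0) + (0,1)
step 1: (106, 7)  from 7·(15,1) + (1,0)
step 2: (121, 8)  from 1·(106,7) + (15,1)
…
step 4: (1710, 113)  from 7·(227,15) + (121,8)
step 5: (51527, 3405)  from 30·(1710,113) + (227,15)
step 6: (362399, 23948)  from 7·(51527,3405) + (1710,113)
…
step 8: (776325, 51301)  from 1·(413926,27353) + (362399,23948)
step 9: (5848201, 386460)  from 7·(776325,51301) + (413926,27353)
→ (5848201, 386460).  Check: 5848201²=34201454936401, 229·386460²=34201454936400, difference 1.
(x_2, y_2) = (5848201·5848201 + 229·386460·386460, 5848201·386460 + 386460·5848201) = (68402909872801, 4520191516920)
(x_3, y_3) = (5848201·68402909872801 + 229·386460·4520191516920, 5848201·4520191516920 + 386460·68402909872801) = (800067931842043513801, 52869977098885735380)
(x_4, y_4) = (5848201·800067931842043513801 + 229·386460·52869977098885735380, 5848201·52869977098885735380 + 386460·800067931842043513801) = (9357916158133073035999171201, 618388505879356792878585840)

5848201 386460
68402909872801 4520191516920
800067931842043513801 52869977098885735380
9357916158133073035999171201 618388505879356792878585840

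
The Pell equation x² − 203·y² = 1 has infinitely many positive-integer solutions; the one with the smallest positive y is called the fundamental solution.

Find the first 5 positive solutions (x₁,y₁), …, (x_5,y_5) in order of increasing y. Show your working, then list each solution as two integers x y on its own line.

57 4
6497 456
740601 51980
84422017 5925264
9623369337 675428116

[14; 4,28] for √203; ℓ=2 ⇒ convergent index 1
a_0=14:  p_0=14·1+0=14,  q_0=14·0+1=1
a_1=4:  p_1=4·14+1=57,  q_1=4·1+0=4
fundamental: x₁=57, y₁=4  (since 3249 − 203·16 = 1)
(57+4√203)^2 = 6497 + 456√203
(57+4√203)^3 = 740601 + 51980√203
(57+4√203)^4 = 84422017 + 5925264√203
(57+4√203)^5 = 9623369337 + 675428116√203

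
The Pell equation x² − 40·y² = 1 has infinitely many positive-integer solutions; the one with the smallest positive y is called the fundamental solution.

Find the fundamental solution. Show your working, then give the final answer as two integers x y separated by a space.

19 3

√40 = [6; 3,12, …], period ℓ=2 (even) → k=1
k=0  a_k=6  p_k/q_k = 6/1
k=1  a_k=3  p_k/q_k = 19/3
(x₁, y₁) = (19, 3);  19² − 40·3² = 1 ✓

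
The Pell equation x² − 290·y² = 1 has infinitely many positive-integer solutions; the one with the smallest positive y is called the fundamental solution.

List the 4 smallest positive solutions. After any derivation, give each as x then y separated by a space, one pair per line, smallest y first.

[17; 34] for √290; ℓ=1 ⇒ convergent index 1
step 0: (17, 1)  from 17·(1,0) + (0,1)
step 1: (579, 34)  from 34·(17,1) + (1,0)
→ (579, 34).  Check: 579²=335241, 290·34²=335240, difference 1.
n=2: (579,34)∘(579,34) = (579·579+290·34·34, 579·34+34·579) = (670481,39372)
n=3: (670481,39372)∘(579,34) = (579·670481+290·34·39372, 579·39372+34·670481) = (776416419,45592742)
n=4: (776416419,45592742)∘(579,34) = (579·776416419+290·34·45592742, 579·45592742+34·776416419) = (899089542721,52796355864)

579 34
670481 39372
776416419 45592742
899089542721 52796355864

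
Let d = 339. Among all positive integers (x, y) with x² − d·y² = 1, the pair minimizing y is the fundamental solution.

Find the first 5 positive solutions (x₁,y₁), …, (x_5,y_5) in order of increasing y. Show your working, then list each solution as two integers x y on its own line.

√339 = [18; 2,2,2,1,17,1,2,2,2,36, …], period ℓ=10 (even) → k=9
k=0  a_k=18  p_k/q_k = 18/1
k=1  a_k=2  p_k/q_k = 37/2
…
k=3  a_k=2  p_k/q_k = 221/12
k=4  a_k=1  p_k/q_k = 313/17
…
k=6  a_k=1  p_k/q_k = 5855/318
k=7  a_k=2  p_k/q_k = 17252/937
k=8  a_k=2  p_k/q_k = 40359/2192
k=9  a_k=2  p_k/q_k = 97970/5321
fundamental: x₁=97970, y₁=5321  (since 9598120900 − 339·28313041 = 1)
k=2:  x_2 = 97970·97970+339·5321·5321 = 19196241799,  y_2 = 97970·5321+5321·97970 = 1042596740
k=3:  x_3 = 97970·19196241799+339·5321·1042596740 = 3761311617998090,  y_3 = 97970·1042596740+5321·19196241799 = 204286405230279
k=4:  x_4 = 97970·3761311617998090+339·5321·204286405230279 = 736991398411349512801,  y_4 = 97970·204286405230279+5321·3761311617998090 = 40027878239778270520
k=5:  x_5 = 97970·736991398411349512801+339·5321·40027878239778270520 = 144406094600958511920229850,  y_5 = 97970·40027878239778270520+5321·736991398411349512801 = 7843062462097867920458521

97970 5321
19196241799 1042596740
3761311617998090 204286405230279
736991398411349512801 40027878239778270520
144406094600958511920229850 7843062462097867920458521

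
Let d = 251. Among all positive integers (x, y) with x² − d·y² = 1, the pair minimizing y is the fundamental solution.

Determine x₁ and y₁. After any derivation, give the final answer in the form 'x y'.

3674890 231957

d=251: √d = [15; 1,5,2,1,2,…,5,1,30] (ℓ=14, even), read p_13/q_13
k=0  a_k=15  p_k/q_k = 15/1
…
k=5  a_k=2  p_k/q_k = 808/51
…
k=8  a_k=2  p_k/q_k = 61043/3853
…
k=10  a_k=1  p_k/q_k = 212692/13425
k=11  a_k=2  p_k/q_k = 577033/36422
k=12  a_k=5  p_k/q_k = 3097857/195535
k=13  a_k=1  p_k/q_k = 3674890/231957
fundamental: x₁=3674890, y₁=231957  (since 13504816512100 − 251·53804049849 = 1)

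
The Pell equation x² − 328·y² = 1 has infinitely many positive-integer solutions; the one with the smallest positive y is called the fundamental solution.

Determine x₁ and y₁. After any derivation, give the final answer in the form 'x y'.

163 9

√328 = [18; 9,36, …], period ℓ=2 (even) → k=1
a_0=18:  p_0=18·1+0=18,  q_0=18·0+1=1
a_1=9:  p_1=9·18+1=163,  q_1=9·1+0=9
→ (163, 9).  Check: 163²=26569, 328·9²=26568, difference 1.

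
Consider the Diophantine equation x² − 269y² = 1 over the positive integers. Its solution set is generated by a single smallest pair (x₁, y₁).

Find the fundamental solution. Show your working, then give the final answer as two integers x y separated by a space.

√269 = [16; 2,2,32, …], period ℓ=3 (odd) → k=5
step 0: (16, 1)  from 16·(1,0) + (0,1)
step 1: (33, 2)  from 2·(16,1) + (1,0)
step 2: (82, 5)  from 2·(33,2) + (16,1)
step 3: (2657, 162)  from 32·(82,5) + (33,2)
step 4: (5396, 329)  from 2·(2657,162) + (82,5)
step 5: (13449, 820)  from 2·(5396,329) + (2657,162)
(x₁, y₁) = (13449, 820);  13449² − 269·820² = 1 ✓

13449 820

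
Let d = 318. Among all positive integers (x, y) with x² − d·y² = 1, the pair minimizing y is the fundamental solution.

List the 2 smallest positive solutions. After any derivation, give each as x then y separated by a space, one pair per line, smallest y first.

107 6
22897 1284

[17; 1,4,1,34] for √318; ℓ=4 ⇒ convergent index 3
k=0  a_k=17  p_k/q_k = 17/1
k=1  a_k=1  p_k/q_k = 18/1
k=2  a_k=4  p_k/q_k = 89/5
k=3  a_k=1  p_k/q_k = 107/6
(x₁, y₁) = (107, 6);  107² − 318·6² = 1 ✓
(107+6√318)^2 = 22897 + 1284√318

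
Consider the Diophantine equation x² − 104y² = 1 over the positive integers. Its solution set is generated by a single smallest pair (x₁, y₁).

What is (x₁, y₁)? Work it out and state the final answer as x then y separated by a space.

51 5

√104 = [10; 5,20, …], period ℓ=2 (even) → k=1
k=0  a_k=10  p_k/q_k = 10/1
k=1  a_k=5  p_k/q_k = 51/5
→ (51, 5).  Check: 51²=2601, 104·5²=2600, difference 1.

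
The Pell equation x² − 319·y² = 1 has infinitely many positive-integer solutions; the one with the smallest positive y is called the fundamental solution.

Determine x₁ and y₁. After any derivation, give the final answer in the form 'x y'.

d=319: √d = [17; 1,6,5,1,4,…,6,1,34] (ℓ=14, even), read p_13/q_13
k=0  a_k=17  p_k/q_k = 17/1
…
k=8  a_k=3  p_k/q_k = 58797/3292
…
k=12  a_k=6  p_k/q_k = 11102899/621643
k=13  a_k=1  p_k/q_k = 12901780/722361
→ (12901780, 722361).  Check: 12901780²=166455927168400, 319·722361²=166455927168399, difference 1.

12901780 722361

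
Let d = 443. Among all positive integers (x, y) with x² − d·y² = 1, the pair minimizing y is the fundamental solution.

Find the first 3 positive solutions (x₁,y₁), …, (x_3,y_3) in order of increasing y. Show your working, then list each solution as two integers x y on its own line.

√443 → a₀=21, period (21,42); ℓ=2 even so k=1
a_0=21:  p_0=21·1+0=21,  q_0=21·0+1=1
a_1=21:  p_1=21·21+1=442,  q_1=21·1+0=21
(x₁, y₁) = (442, 21);  442² − 443·21² = 1 ✓
n=2: (442,21)∘(442,21) = (442·442+443·21·21, 442·21+21·442) = (390727,18564)
n=3: (390727,18564)∘(442,21) = (442·390727+443·21·18564, 442·18564+21·390727) = (345402226,16410555)

442 21
390727 18564
345402226 16410555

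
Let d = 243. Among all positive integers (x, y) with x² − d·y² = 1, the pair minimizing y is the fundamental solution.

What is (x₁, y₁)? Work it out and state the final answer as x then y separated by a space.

√243 → a₀=15, period (1,1,2,3,15,3,2,1,1,30); ℓ=10 even so k=9
step 0: (15, 1)  from 15·(1,0) + (0,1)
step 1: (16, 1)  from 1·(15,1) + (1,0)
…
step 3: (78, 5)  from 2·(31,2) + (16,1)
…
step 7: (28901, 1854)  from 2·(12424,797) + (4053,260)
step 8: (41325, 2651)  from 1·(28901,1854) + (12424,797)
step 9: (70226, 4505)  from 1·(41325,2651) + (28901,1854)
fundamental: x₁=70226, y₁=4505  (since 4931691076 − 243·20295025 = 1)

70226 4505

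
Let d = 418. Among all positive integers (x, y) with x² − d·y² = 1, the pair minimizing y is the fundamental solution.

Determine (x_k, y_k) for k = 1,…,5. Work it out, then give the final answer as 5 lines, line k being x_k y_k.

33857 1656
2292592897 112134384
155240635393601 7593067676520
10511964382749705217 514156984535740896
711807156058272903670337 34815626043260091355224

[20; 2,4,20,4,2,40] for √418; ℓ=6 ⇒ convergent index 5
k=0  a_k=20  p_k/q_k = 20/1
…
k=3  a_k=20  p_k/q_k = 3721/182
k=4  a_k=4  p_k/q_k = 15068/737
k=5  a_k=2  p_k/q_k = 33857/1656
(x₁, y₁) = (33857, 1656);  33857² − 418·1656² = 1 ✓
(x_2, y_2) = (33857·33857 + 418·1656·1656, 33857·1656 + 1656·33857) = (2292592897, 112134384)
(x_3, y_3) = (33857·2292592897 + 418·1656·112134384, 33857·112134384 + 1656·2292592897) = (155240635393601, 7593067676520)
(x_4, y_4) = (33857·155240635393601 + 418·1656·7593067676520, 33857·7593067676520 + 1656·155240635393601) = (10511964382749705217, 514156984535740896)
(x_5, y_5) = (33857·10511964382749705217 + 418·1656·514156984535740896, 33857·514156984535740896 + 1656·10511964382749705217) = (711807156058272903670337, 34815626043260091355224)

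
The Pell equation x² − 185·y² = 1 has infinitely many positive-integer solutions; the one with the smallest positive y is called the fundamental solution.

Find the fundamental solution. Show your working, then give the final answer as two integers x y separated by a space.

9249 680

d=185: √d = [13; 1,1,1,1,26] (ℓ=5, odd), read p_9/q_9
k=0  a_k=13  p_k/q_k = 13/1
k=1  a_k=1  p_k/q_k = 14/1
k=2  a_k=1  p_k/q_k = 27/2
…
k=5  a_k=26  p_k/q_k = 1809/133
…
k=7  a_k=1  p_k/q_k = 3686/271
k=8  a_k=1  p_k/q_k = 5563/409
k=9  a_k=1  p_k/q_k = 9249/680
fundamental: x₁=9249, y₁=680  (since 85544001 − 185·462400 = 1)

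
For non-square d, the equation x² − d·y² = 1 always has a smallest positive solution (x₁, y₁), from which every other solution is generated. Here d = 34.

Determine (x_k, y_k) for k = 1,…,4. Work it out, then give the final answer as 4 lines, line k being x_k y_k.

[5; 1,4,1,10] for √34; ℓ=4 ⇒ convergent index 3
i=0: a=5 ⇒ p=5, q=1
…
i=2: a=4 ⇒ p=29, q=5
i=3: a=1 ⇒ p=35, q=6
→ (35, 6).  Check: 35²=1225, 34·6²=1224, difference 1.
(x_2, y_2) = (35·35 + 34·6·6, 35·6 + 6·35) = (2449, 420)
(x_3, y_3) = (35·2449 + 34·6·420, 35·420 + 6·2449) = (171395, 29394)
(x_4, y_4) = (35·171395 + 34·6·29394, 35·29394 + 6·171395) = (11995201, 2057160)

35 6
2449 420
171395 29394
11995201 2057160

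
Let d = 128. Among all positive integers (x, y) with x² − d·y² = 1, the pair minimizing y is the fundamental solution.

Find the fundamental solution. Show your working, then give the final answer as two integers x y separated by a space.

√128 = [11; 3,5,3,22, …], period ℓ=4 (even) → k=3
step 0: (11, 1)  from 11·(1,0) + (0,1)
step 1: (34, 3)  from 3·(11,1) + (1,0)
step 2: (181, 16)  from 5·(34,3) + (11,1)
step 3: (577, 51)  from 3·(181,16) + (34,3)
(x₁, y₁) = (577, 51);  577² − 128·51² = 1 ✓

577 51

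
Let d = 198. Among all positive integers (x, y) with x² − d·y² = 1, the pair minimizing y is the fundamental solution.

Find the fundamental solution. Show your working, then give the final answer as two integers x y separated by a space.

√198 = [14; 14,28, …], period ℓ=2 (even) → k=1
step 0: (14, 1)  from 14·(1,0) + (0,1)
step 1: (197, 14)  from 14·(14,1) + (1,0)
(x₁, y₁) = (197, 14);  197² − 198·14² = 1 ✓

197 14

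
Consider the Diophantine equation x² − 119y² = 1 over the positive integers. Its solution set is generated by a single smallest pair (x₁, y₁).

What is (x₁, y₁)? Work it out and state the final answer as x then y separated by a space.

120 11

d=119: √d = [10; 1,9,1,20] (ℓ=4, even), read p_3/q_3
a_0=10:  p_0=10·1+0=10,  q_0=10·0+1=1
…
a_2=9:  p_2=9·11+10=109,  q_2=9·1+1=10
a_3=1:  p_3=1·109+11=120,  q_3=1·10+1=11
fundamental: x₁=120, y₁=11  (since 14400 − 119·121 = 1)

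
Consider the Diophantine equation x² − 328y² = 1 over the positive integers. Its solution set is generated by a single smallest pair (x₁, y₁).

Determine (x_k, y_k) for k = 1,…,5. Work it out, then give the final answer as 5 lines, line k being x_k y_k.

√328 → a₀=18, period (9,36); ℓ=2 even so k=1
k=0  a_k=18  p_k/q_k = 18/1
k=1  a_k=9  p_k/q_k = 163/9
(x₁, y₁) = (163, 9);  163² − 328·9² = 1 ✓
k=2:  x_2 = 163·163+328·9·9 = 53137,  y_2 = 163·9+9·163 = 2934
k=3:  x_3 = 163·53137+328·9·2934 = 17322499,  y_3 = 163·2934+9·53137 = 956475
k=4:  x_4 = 163·17322499+328·9·956475 = 5647081537,  y_4 = 163·956475+9·17322499 = 311807916
k=5:  x_5 = 163·5647081537+328·9·311807916 = 1840931258563,  y_5 = 163·311807916+9·5647081537 = 101648424141

163 9
53137 2934
17322499 956475
5647081537 311807916
1840931258563 101648424141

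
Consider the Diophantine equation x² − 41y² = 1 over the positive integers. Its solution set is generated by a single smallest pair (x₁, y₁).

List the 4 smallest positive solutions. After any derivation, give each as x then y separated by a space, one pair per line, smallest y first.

[6; 2,2,12] for √41; ℓ=3 ⇒ convergent index 5
k=0  a_k=6  p_k/q_k = 6/1
…
k=4  a_k=2  p_k/q_k = 826/129
k=5  a_k=2  p_k/q_k = 2049/320
→ (2049, 320).  Check: 2049²=4198401, 41·320²=4198400, difference 1.
n=2: (2049,320)∘(2049,320) = (2049·2049+41·320·320, 2049·320+320·2049) = (8396801,1311360)
n=3: (8396801,1311360)∘(2049,320) = (2049·8396801+41·320·1311360, 2049·1311360+320·8396801) = (34410088449,5373952960)
n=4: (34410088449,5373952960)∘(2049,320) = (2049·34410088449+41·320·5373952960, 2049·5373952960+320·34410088449) = (141012534067201,22022457918720)

2049 320
8396801 1311360
34410088449 5373952960
141012534067201 22022457918720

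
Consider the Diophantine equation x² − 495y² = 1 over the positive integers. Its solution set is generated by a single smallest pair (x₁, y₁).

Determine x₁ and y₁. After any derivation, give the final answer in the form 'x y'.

89 4

√495 → a₀=22, period (4,44); ℓ=2 even so k=1
k=0  a_k=22  p_k/q_k = 22/1
k=1  a_k=4  p_k/q_k = 89/4
(x₁, y₁) = (89, 4);  89² − 495·4² = 1 ✓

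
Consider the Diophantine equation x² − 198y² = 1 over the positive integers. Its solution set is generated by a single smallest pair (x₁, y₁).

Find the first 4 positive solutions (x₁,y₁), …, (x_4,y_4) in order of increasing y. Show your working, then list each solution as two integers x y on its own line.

[14; 14,28] for √198; ℓ=2 ⇒ convergent index 1
step 0: (14, 1)  from 14·(1,0) + (0,1)
step 1: (197, 14)  from 14·(14,1) + (1,0)
(x₁, y₁) = (197, 14);  197² − 198·14² = 1 ✓
n=2: (197,14)∘(197,14) = (197·197+198·14·14, 197·14+14·197) = (77617,5516)
n=3: (77617,5516)∘(197,14) = (197·77617+198·14·5516, 197·5516+14·77617) = (30580901,2173290)
n=4: (30580901,2173290)∘(197,14) = (197·30580901+198·14·2173290, 197·2173290+14·30580901) = (12048797377,856270744)

197 14
77617 5516
30580901 2173290
12048797377 856270744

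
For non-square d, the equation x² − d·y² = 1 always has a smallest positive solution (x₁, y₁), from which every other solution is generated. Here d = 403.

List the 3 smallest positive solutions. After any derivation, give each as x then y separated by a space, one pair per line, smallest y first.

669878 33369
897473069767 44706317964
1202394930058086974 59895557730143415

d=403: √d = [20; 13,2,1,3,1,3,1,2,13,40] (ℓ=10, even), read p_9/q_9
step 0: (20, 1)  from 20·(1,0) + (0,1)
…
step 2: (542, 27)  from 2·(261,13) + (20,1)
step 3: (803, 40)  from 1·(542,27) + (261,13)
step 4: (2951, 147)  from 3·(803,40) + (542,27)
…
step 7: (17967, 895)  from 1·(14213,708) + (3754,187)
step 8: (50147, 2498)  from 2·(17967,895) + (14213,708)
step 9: (669878, 33369)  from 13·(50147,2498) + (17967,895)
fundamental: x₁=669878, y₁=33369  (since 448736534884 − 403·1113490161 = 1)
(x_2, y_2) = (669878·669878 + 403·33369·33369, 669878·33369 + 33369·669878) = (897473069767, 44706317964)
(x_3, y_3) = (669878·897473069767 + 403·33369·44706317964, 669878·44706317964 + 33369·897473069767) = (1202394930058086974, 59895557730143415)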